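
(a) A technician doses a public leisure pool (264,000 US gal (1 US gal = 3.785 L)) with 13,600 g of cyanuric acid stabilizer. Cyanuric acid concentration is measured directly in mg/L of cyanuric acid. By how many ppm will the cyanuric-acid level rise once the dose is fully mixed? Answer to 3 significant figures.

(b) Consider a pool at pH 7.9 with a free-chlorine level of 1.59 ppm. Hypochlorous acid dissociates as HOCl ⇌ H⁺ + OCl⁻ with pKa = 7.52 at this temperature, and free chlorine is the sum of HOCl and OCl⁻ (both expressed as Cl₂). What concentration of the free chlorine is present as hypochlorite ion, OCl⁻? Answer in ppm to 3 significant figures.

(a) Volume: 264,000 US gal × 3.785 L/gal = 999,240 L.
(a) Rise: 13,600 g / 999,240 L × 1000 = 13.61 mg/L.

(b) [OCl⁻]/[HOCl] = 10^(pH − pKa) = 10^(7.9 − 7.52) = 10^0.38 = 2.399.
(b) Fraction as HOCl = 1 / (1 + 2.399) = 0.2942.
(b) OCl⁻ = (1 − 0.2942) × 1.59 ppm = 1.122 ppm.

(a) 13.6 ppm; (b) 1.12 ppm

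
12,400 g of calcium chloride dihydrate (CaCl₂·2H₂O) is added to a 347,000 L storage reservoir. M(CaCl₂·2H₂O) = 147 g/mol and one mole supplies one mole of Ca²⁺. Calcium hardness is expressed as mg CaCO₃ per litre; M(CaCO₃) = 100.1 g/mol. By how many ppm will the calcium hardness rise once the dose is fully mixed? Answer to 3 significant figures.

24.3 ppm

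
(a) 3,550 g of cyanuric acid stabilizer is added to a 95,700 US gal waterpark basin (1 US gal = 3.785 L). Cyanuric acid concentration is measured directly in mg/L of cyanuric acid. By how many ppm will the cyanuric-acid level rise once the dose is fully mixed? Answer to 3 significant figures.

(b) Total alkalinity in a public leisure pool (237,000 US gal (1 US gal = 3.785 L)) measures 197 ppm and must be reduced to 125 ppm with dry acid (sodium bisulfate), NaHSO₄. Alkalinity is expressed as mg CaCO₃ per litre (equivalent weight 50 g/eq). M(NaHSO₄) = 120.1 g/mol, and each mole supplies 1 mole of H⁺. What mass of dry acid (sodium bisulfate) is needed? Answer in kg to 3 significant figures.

(a) 9.80 ppm; (b) 155 kg

(a) Volume: 95,700 US gal × 3.785 L/gal = 362,224 L.
(a) Rise: 3,550 g / 362,224 L × 1000 = 9.801 mg/L.

(b) Volume: 237,000 US gal × 3.785 L/gal = 897,045 L.
(b) Alkalinity to neutralize: (197 − 125) = 72 mg/L as CaCO₃ × 897,045 L = 64,590 g as CaCO₃.
(b) Equivalents of H⁺ required: 64,590 ÷ 50 g/eq = 1292 eq = 1292 mol NaHSO₄.
(b) Mass of NaHSO₄: 1292 × 120.1 = 155,100 g.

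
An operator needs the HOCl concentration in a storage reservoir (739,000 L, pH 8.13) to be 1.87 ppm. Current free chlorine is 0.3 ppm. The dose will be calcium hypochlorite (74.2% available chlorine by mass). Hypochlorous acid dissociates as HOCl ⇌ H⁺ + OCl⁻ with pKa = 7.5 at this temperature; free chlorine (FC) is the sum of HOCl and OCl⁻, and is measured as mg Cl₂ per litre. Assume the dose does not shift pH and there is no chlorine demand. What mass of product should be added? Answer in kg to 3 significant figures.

[OCl⁻]/[HOCl] = 10^(pH − pKa) = 10^(8.13 − 7.5) = 4.266; fraction as HOCl = 1/(1 + 4.266) = 0.1899.
Free chlorine required for 1.87 ppm HOCl: 1.87 / 0.1899 = 9.847 ppm.
FC to add: 9.847 − 0.3 = 9.547 mg/L as Cl₂.
Cl₂ equivalent: 9.547 mg/L × 739,000 L = 7055 g.
Product at 74.2% available Cl: 7055 / 0.742 = 9508 g.

9.51 kg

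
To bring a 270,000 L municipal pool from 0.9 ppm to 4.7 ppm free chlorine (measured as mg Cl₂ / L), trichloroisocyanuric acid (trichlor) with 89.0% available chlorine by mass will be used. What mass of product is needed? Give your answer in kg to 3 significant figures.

Chlorine deficit: 4.7 − 0.9 = 3.8 ppm = 3.8 mg/L as Cl₂.
Cl₂ equivalent needed: 3.8 mg/L × 270,000 L = 1,026,000 mg = 1026 g.
Product at 89.0% available chlorine: 1026 / 0.89 = 1153 g.

1.15 kg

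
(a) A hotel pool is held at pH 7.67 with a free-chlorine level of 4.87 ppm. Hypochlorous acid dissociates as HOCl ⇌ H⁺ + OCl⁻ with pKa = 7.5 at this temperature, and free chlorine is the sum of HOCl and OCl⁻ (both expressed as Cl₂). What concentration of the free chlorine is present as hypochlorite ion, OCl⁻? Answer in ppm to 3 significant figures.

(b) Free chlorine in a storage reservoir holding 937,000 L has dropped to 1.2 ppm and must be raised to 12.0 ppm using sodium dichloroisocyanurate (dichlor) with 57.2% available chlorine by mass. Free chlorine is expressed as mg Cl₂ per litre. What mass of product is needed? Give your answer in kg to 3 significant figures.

(a) 2.91 ppm; (b) 17.7 kg

(a) [OCl⁻]/[HOCl] = 10^(pH − pKa) = 10^(7.67 − 7.5) = 10^0.17 = 1.479.
(a) Fraction as HOCl = 1 / (1 + 1.479) = 0.4034.
(a) OCl⁻ = (1 − 0.4034) × 4.87 ppm = 2.906 ppm.

(b) Chlorine deficit: 12.0 − 1.2 = 10.8 ppm = 10.8 mg/L as Cl₂.
(b) Cl₂ equivalent needed: 10.8 mg/L × 937,000 L = 10,120,000 mg = 10,120 g.
(b) Product at 57.2% available chlorine: 10,120 / 0.572 = 17,690 g.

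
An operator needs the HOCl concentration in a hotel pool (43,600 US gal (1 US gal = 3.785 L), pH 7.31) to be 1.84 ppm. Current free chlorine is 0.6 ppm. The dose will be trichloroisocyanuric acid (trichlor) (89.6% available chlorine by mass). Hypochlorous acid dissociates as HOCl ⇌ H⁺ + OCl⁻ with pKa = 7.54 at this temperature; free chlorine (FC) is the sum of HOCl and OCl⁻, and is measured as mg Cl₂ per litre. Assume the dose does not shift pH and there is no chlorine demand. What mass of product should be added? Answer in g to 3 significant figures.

428 g

Volume: 43,600 US gal × 3.785 L/gal = 165,026 L.
[OCl⁻]/[HOCl] = 10^(pH − pKa) = 10^(7.31 − 7.54) = 0.5888; fraction as HOCl = 1/(1 + 0.5888) = 0.6294.
Free chlorine required for 1.84 ppm HOCl: 1.84 / 0.6294 = 2.923 ppm.
FC to add: 2.923 − 0.6 = 2.323 mg/L as Cl₂.
Cl₂ equivalent: 2.323 mg/L × 165,026 L = 383.4 g.
Product at 89.6% available Cl: 383.4 / 0.896 = 427.9 g.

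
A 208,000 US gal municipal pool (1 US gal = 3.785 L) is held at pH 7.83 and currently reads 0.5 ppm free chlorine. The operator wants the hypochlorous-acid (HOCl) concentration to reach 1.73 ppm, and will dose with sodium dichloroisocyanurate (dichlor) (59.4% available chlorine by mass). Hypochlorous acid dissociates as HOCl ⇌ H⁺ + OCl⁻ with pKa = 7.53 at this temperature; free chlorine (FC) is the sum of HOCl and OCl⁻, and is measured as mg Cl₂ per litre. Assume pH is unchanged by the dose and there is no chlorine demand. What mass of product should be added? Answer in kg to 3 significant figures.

Volume: 208,000 US gal × 3.785 L/gal = 787,280 L.
[OCl⁻]/[HOCl] = 10^(pH − pKa) = 10^(7.83 − 7.53) = 1.995; fraction as HOCl = 1/(1 + 1.995) = 0.3339.
Free chlorine required for 1.73 ppm HOCl: 1.73 / 0.3339 = 5.182 ppm.
FC to add: 5.182 − 0.5 = 4.682 mg/L as Cl₂.
Cl₂ equivalent: 4.682 mg/L × 787,280 L = 3686 g.
Product at 59.4% available Cl: 3686 / 0.594 = 6205 g.

6.21 kg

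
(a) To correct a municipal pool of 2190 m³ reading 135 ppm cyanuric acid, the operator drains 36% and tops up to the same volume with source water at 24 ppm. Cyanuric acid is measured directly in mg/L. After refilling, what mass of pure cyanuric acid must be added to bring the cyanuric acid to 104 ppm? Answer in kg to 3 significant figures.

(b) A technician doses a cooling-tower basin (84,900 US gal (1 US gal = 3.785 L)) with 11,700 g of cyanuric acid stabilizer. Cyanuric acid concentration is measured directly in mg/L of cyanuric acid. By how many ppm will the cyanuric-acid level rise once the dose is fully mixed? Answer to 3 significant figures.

(a) Volume: 2190 m³ = 2,190,000 L.
(a) After draining 36% and refilling: 135 × 0.64 + 24 × 0.36 = 95.04 ppm.
(a) Deficit to target: 104 − 95.04 = 8.96 mg/L.
(a) Mass: 8.96 mg/L × 2,190,000 L = 19,620 g cyanuric acid.

(b) Volume: 84,900 US gal × 3.785 L/gal = 321,346 L.
(b) Rise: 11,700 g / 321,346 L × 1000 = 36.41 mg/L.

(a) 19.6 kg; (b) 36.4 ppm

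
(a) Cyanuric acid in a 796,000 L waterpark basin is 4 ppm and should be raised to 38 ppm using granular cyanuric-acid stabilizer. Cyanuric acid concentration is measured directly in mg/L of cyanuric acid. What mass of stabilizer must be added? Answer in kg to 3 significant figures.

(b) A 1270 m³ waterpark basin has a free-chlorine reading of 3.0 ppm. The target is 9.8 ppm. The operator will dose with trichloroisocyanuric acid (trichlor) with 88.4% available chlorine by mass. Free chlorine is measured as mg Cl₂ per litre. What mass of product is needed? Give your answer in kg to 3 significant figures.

(a) 27.1 kg; (b) 9.77 kg

(a) CYA to add: (38 − 4) = 34 mg/L × 796,000 L = 27,060 g cyanuric acid.

(b) Volume: 1270 m³ = 1,270,000 L.
(b) Chlorine deficit: 9.8 − 3.0 = 6.8 ppm = 6.8 mg/L as Cl₂.
(b) Cl₂ equivalent needed: 6.8 mg/L × 1,270,000 L = 8,636,000 mg = 8636 g.
(b) Product at 88.4% available chlorine: 8636 / 0.884 = 9769 g.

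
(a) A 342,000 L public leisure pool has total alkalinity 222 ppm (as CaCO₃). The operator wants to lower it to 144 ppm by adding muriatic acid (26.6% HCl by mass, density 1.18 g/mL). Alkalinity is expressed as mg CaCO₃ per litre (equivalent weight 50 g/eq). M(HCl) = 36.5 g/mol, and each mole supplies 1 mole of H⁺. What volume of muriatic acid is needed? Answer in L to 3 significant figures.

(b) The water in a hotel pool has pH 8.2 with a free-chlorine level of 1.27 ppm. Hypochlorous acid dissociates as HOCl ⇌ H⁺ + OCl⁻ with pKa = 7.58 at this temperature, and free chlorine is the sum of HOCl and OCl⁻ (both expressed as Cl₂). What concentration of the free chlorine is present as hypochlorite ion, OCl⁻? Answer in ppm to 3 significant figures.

(a) 62.0 L; (b) 1.02 ppm

(a) Alkalinity to neutralize: (222 − 144) = 78 mg/L as CaCO₃ × 342,000 L = 26,680 g as CaCO₃.
(a) Equivalents of H⁺ required: 26,680 ÷ 50 g/eq = 533.5 eq = 533.5 mol HCl.
(a) Mass of HCl: 533.5 × 36.5 = 19,470 g.
(a) Mass of 26.6% solution: 19,470 / 0.266 = 73,210 g.
(a) Volume: 73,210 g ÷ 1.18 g/mL = 62,040 mL.

(b) [OCl⁻]/[HOCl] = 10^(pH − pKa) = 10^(8.2 − 7.58) = 10^0.62 = 4.169.
(b) Fraction as HOCl = 1 / (1 + 4.169) = 0.1935.
(b) OCl⁻ = (1 − 0.1935) × 1.27 ppm = 1.024 ppm.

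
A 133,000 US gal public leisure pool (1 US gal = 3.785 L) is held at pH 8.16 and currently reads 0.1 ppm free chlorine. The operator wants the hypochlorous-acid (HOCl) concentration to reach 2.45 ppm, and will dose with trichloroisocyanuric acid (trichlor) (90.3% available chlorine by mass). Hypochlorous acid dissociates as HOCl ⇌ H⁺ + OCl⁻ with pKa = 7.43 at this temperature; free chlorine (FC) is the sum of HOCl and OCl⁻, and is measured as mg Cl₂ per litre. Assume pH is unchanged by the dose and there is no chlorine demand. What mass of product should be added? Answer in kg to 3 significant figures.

Volume: 133,000 US gal × 3.785 L/gal = 503,405 L.
[OCl⁻]/[HOCl] = 10^(pH − pKa) = 10^(8.16 − 7.43) = 5.37; fraction as HOCl = 1/(1 + 5.37) = 0.157.
Free chlorine required for 2.45 ppm HOCl: 2.45 / 0.157 = 15.61 ppm.
FC to add: 15.61 − 0.1 = 15.51 mg/L as Cl₂.
Cl₂ equivalent: 15.51 mg/L × 503,405 L = 7806 g.
Product at 90.3% available Cl: 7806 / 0.903 = 8645 g.

8.65 kg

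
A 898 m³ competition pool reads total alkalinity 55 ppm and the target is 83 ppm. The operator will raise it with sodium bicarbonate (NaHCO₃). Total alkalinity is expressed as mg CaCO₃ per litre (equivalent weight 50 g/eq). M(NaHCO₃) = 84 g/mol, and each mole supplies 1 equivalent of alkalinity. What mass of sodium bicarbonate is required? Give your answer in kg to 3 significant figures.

Volume: 898 m³ = 898,000 L.
Alkalinity to add: (83 − 55) = 28 mg/L as CaCO₃ × 898,000 L = 25,140 g as CaCO₃.
Equivalents: 25,140 g ÷ 50 g/eq = 502.9 eq.
NaHCO₃ supplies 1 eq per mole → 502.9 mol.
Mass: 502.9 mol × 84 g/mol = 42,240 g.

42.2 kg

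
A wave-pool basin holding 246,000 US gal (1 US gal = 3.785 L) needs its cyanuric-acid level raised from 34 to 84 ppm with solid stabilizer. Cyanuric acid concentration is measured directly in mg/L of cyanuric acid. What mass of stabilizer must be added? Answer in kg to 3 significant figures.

46.6 kg

Volume: 246,000 US gal × 3.785 L/gal = 931,110 L.
CYA to add: (84 − 34) = 50 mg/L × 931,110 L = 46,560 g cyanuric acid.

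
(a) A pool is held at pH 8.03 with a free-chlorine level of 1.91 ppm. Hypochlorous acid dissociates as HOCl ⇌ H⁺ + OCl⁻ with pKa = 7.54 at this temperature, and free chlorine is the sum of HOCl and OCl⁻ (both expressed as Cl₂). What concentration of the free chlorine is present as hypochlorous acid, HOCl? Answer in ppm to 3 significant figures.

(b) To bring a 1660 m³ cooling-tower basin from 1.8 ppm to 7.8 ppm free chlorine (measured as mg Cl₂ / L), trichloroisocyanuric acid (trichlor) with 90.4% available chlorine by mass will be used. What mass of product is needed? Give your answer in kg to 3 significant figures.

(a) [OCl⁻]/[HOCl] = 10^(pH − pKa) = 10^(8.03 − 7.54) = 10^0.49 = 3.09.
(a) Fraction as HOCl = 1 / (1 + 3.09) = 0.2445.
(a) HOCl = 0.2445 × 1.91 ppm = 0.467 ppm.

(b) Volume: 1660 m³ = 1,660,000 L.
(b) Chlorine deficit: 7.8 − 1.8 = 6 ppm = 6 mg/L as Cl₂.
(b) Cl₂ equivalent needed: 6 mg/L × 1,660,000 L = 9,960,000 mg = 9960 g.
(b) Product at 90.4% available chlorine: 9960 / 0.904 = 11,020 g.

(a) 0.467 ppm; (b) 11.0 kg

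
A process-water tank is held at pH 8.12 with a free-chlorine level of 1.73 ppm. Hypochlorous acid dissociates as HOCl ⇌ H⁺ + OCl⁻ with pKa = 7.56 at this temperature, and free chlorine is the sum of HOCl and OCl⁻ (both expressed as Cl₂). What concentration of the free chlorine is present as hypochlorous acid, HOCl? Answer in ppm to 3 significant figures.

0.374 ppm

[OCl⁻]/[HOCl] = 10^(pH − pKa) = 10^(8.12 − 7.56) = 10^0.56 = 3.631.
Fraction as HOCl = 1 / (1 + 3.631) = 0.2159.
HOCl = 0.2159 × 1.73 ppm = 0.3736 ppm.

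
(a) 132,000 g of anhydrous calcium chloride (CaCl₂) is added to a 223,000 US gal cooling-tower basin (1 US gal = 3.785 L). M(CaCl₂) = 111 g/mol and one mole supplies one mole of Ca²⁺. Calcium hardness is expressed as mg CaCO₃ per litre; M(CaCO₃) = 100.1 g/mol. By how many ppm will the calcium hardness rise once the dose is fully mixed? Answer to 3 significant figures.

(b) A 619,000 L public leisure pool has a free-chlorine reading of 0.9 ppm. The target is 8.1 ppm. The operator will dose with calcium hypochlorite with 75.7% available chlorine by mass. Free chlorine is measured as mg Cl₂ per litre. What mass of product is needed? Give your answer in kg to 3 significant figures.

(a) Volume: 223,000 US gal × 3.785 L/gal = 844,055 L.
(a) Moles of Ca²⁺: 132,000 g ÷ 111 g/mol = 1189 mol.
(a) As CaCO₃: 1189 mol × 100.1 g/mol = 119,000 g.
(a) Rise: 119,000 g / 844,055 L × 1000 = 141 mg/L.

(b) Chlorine deficit: 8.1 − 0.9 = 7.2 ppm = 7.2 mg/L as Cl₂.
(b) Cl₂ equivalent needed: 7.2 mg/L × 619,000 L = 4,457,000 mg = 4457 g.
(b) Product at 75.7% available chlorine: 4457 / 0.757 = 5887 g.

(a) 141 ppm; (b) 5.89 kg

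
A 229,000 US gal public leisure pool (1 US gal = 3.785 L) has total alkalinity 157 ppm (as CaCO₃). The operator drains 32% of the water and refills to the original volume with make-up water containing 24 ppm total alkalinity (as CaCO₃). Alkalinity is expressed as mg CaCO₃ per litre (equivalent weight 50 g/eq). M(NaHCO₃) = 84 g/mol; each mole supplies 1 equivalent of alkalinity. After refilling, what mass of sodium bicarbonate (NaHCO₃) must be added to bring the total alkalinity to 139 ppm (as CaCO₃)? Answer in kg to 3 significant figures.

Volume: 229,000 US gal × 3.785 L/gal = 866,765 L.
After draining 32% and refilling: 157 × 0.68 + 24 × 0.32 = 114.44 ppm.
Deficit to target: 139 − 114.44 = 24.56 mg/L.
As CaCO₃: 24.56 mg/L × 866,765 L = 21,290 g; ÷ 50 g/eq ÷ 1 = 425.8 mol NaHCO₃.
Mass: 425.8 × 84 = 35,760 g.

35.8 kg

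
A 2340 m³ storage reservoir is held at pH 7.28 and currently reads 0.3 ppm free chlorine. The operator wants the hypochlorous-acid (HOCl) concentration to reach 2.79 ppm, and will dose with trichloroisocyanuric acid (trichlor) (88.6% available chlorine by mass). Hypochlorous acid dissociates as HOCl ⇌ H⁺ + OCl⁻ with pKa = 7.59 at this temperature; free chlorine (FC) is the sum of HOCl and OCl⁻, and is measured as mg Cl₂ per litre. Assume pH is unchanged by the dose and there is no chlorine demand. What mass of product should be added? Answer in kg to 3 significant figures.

10.2 kg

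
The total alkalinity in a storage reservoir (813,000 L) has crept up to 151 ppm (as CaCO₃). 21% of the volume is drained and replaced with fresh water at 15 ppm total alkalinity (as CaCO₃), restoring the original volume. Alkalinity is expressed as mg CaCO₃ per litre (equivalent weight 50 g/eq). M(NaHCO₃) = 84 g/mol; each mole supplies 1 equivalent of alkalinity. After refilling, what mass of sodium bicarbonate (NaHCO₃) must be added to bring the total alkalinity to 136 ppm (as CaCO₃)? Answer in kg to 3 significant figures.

18.5 kg

After draining 21% and refilling: 151 × 0.79 + 15 × 0.21 = 122.44 ppm.
Deficit to target: 136 − 122.44 = 13.56 mg/L.
As CaCO₃: 13.56 mg/L × 813,000 L = 11,020 g; ÷ 50 g/eq ÷ 1 = 220.5 mol NaHCO₃.
Mass: 220.5 × 84 = 18,520 g.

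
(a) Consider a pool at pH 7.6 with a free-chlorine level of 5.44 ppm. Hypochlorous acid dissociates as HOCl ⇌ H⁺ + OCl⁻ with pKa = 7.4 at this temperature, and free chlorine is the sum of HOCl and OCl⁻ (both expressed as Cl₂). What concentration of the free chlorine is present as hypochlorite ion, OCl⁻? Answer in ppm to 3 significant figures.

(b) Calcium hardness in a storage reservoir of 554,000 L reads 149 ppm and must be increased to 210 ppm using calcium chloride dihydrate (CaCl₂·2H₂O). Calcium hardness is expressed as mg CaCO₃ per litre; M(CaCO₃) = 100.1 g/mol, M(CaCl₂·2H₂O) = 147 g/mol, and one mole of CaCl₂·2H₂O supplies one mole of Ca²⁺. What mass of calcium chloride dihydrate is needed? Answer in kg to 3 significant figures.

(a) [OCl⁻]/[HOCl] = 10^(pH − pKa) = 10^(7.6 − 7.4) = 10^0.20 = 1.585.
(a) Fraction as HOCl = 1 / (1 + 1.585) = 0.3869.
(a) OCl⁻ = (1 − 0.3869) × 5.44 ppm = 3.335 ppm.

(b) Hardness to add: (210 − 149) = 61 mg/L as CaCO₃ × 554,000 L = 33,790 g as CaCO₃.
(b) Moles of Ca²⁺ (1 mol Ca²⁺ ≡ 1 mol CaCO₃): 33,790 / 100.1 g/mol = 337.6 mol.
(b) Mass of CaCl₂·2H₂O: 337.6 × 147 = 49,630 g.

(a) 3.34 ppm; (b) 49.6 kg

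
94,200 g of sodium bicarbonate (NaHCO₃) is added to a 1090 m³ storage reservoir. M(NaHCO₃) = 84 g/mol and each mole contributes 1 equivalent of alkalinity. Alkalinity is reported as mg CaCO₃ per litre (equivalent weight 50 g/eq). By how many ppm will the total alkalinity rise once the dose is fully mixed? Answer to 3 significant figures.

51.4 ppm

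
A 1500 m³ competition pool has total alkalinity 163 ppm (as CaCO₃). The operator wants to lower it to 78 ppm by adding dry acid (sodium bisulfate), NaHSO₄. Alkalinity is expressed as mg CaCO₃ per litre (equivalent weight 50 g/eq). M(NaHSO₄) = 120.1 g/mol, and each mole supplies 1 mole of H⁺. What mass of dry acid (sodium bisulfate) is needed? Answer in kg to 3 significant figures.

306 kg

Volume: 1500 m³ = 1,500,000 L.
Alkalinity to neutralize: (163 − 78) = 85 mg/L as CaCO₃ × 1,500,000 L = 127,500 g as CaCO₃.
Equivalents of H⁺ required: 127,500 ÷ 50 g/eq = 2550 eq = 2550 mol NaHSO₄.
Mass of NaHSO₄: 2550 × 120.1 = 306,300 g.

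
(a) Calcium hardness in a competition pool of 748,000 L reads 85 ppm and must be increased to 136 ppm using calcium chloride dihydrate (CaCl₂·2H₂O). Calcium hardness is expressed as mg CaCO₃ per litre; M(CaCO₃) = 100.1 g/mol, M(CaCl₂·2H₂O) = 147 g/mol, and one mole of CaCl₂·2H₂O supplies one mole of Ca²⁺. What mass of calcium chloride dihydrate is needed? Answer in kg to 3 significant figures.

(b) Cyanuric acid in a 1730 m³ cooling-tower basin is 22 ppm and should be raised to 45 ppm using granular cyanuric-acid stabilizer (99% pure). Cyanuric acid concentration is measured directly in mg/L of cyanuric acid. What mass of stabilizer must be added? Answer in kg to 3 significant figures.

(a) 56.0 kg; (b) 40.2 kg

(a) Hardness to add: (136 − 85) = 51 mg/L as CaCO₃ × 748,000 L = 38,150 g as CaCO₃.
(a) Moles of Ca²⁺ (1 mol Ca²⁺ ≡ 1 mol CaCO₃): 38,150 / 100.1 g/mol = 381.1 mol.
(a) Mass of CaCl₂·2H₂O: 381.1 × 147 = 56,020 g.

(b) Volume: 1730 m³ = 1,730,000 L.
(b) CYA to add: (45 − 22) = 23 mg/L × 1,730,000 L = 39,790 g cyanuric acid.
(b) At 99% purity: 39,790 / 0.99 = 40,190 g product.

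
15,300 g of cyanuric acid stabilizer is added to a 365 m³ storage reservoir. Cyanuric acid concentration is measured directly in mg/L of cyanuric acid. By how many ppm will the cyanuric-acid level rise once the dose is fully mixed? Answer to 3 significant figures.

Volume: 365 m³ = 365,000 L.
Rise: 15,300 g / 365,000 L × 1000 = 41.92 mg/L.

41.9 ppm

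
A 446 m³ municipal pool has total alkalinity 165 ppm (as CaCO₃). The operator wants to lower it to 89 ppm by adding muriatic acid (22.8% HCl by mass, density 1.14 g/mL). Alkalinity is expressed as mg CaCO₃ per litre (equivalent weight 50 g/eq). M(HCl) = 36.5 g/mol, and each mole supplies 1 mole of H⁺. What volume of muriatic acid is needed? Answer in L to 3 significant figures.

Volume: 446 m³ = 446,000 L.
Alkalinity to neutralize: (165 − 89) = 76 mg/L as CaCO₃ × 446,000 L = 33,900 g as CaCO₃.
Equivalents of H⁺ required: 33,900 ÷ 50 g/eq = 677.9 eq = 677.9 mol HCl.
Mass of HCl: 677.9 × 36.5 = 24,740 g.
Mass of 22.8% solution: 24,740 / 0.228 = 108,500 g.
Volume: 108,500 g ÷ 1.14 g/mL = 95,200 mL.

95.2 L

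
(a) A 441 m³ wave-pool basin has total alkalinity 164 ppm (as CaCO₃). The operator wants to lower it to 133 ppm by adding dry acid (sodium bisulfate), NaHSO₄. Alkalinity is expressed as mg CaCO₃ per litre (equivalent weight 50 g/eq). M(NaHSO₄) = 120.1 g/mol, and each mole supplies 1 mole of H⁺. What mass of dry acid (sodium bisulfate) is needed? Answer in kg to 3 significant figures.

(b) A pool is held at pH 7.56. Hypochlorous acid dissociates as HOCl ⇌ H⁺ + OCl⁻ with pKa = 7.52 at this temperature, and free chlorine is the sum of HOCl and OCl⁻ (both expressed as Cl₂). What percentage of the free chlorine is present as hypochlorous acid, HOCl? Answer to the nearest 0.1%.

(a) 32.8 kg; (b) 47.7%

(a) Volume: 441 m³ = 441,000 L.
(a) Alkalinity to neutralize: (164 − 133) = 31 mg/L as CaCO₃ × 441,000 L = 13,670 g as CaCO₃.
(a) Equivalents of H⁺ required: 13,670 ÷ 50 g/eq = 273.4 eq = 273.4 mol NaHSO₄.
(a) Mass of NaHSO₄: 273.4 × 120.1 = 32,840 g.

(b) [OCl⁻]/[HOCl] = 10^(pH − pKa) = 10^(7.56 − 7.52) = 10^0.04 = 1.096.
(b) Fraction as HOCl = 1 / (1 + 1.096) = 0.477.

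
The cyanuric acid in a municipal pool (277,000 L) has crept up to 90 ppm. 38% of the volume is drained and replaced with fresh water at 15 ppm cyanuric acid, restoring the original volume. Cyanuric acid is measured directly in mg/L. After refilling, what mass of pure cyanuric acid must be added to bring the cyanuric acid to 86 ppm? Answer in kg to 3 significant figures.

6.79 kg

After draining 38% and refilling: 90 × 0.62 + 15 × 0.38 = 61.5 ppm.
Deficit to target: 86 − 61.5 = 24.5 mg/L.
Mass: 24.5 mg/L × 277,000 L = 6786 g cyanuric acid.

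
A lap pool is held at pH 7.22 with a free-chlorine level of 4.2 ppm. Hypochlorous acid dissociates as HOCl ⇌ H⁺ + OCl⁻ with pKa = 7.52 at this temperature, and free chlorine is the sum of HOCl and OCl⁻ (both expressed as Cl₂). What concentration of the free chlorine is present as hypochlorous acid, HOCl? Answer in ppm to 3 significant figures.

[OCl⁻]/[HOCl] = 10^(pH − pKa) = 10^(7.22 − 7.52) = 10^-0.30 = 0.5012.
Fraction as HOCl = 1 / (1 + 0.5012) = 0.6661.
HOCl = 0.6661 × 4.2 ppm = 2.798 ppm.

2.80 ppm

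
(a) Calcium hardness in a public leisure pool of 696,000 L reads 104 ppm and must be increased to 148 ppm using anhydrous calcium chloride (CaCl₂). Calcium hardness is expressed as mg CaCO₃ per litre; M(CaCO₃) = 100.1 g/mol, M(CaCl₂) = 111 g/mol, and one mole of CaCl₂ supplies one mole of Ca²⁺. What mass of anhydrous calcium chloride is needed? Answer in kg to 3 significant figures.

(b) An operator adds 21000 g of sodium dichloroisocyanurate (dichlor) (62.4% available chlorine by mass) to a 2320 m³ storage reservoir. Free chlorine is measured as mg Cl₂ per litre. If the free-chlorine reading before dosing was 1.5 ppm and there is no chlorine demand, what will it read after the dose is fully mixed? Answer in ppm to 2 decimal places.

(a) 34.0 kg; (b) 7.15 ppm

(a) Hardness to add: (148 − 104) = 44 mg/L as CaCO₃ × 696,000 L = 30,620 g as CaCO₃.
(a) Moles of Ca²⁺ (1 mol Ca²⁺ ≡ 1 mol CaCO₃): 30,620 / 100.1 g/mol = 305.9 mol.
(a) Mass of CaCl₂: 305.9 × 111 = 33,960 g.

(b) Volume: 2320 m³ = 2,320,000 L.
(b) Available chlorine delivered: 21,000 g × 0.624 = 13,100 g as Cl₂.
(b) Concentration rise: 13,100 g / 2,320,000 L = 5.648 mg/L = 5.65 ppm.
(b) Final FC: 1.5 + 5.65 = 7.15 ppm.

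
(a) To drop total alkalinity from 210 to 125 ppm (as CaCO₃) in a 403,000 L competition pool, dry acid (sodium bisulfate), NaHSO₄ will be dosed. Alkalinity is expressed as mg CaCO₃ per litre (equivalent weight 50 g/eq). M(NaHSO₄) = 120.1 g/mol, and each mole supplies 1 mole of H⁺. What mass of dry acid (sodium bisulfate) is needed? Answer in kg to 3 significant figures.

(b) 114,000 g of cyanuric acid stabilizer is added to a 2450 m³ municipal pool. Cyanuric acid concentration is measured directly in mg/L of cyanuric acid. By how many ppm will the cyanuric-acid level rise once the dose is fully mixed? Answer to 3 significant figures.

(a) 82.3 kg; (b) 46.5 ppm

(a) Alkalinity to neutralize: (210 − 125) = 85 mg/L as CaCO₃ × 403,000 L = 34,260 g as CaCO₃.
(a) Equivalents of H⁺ required: 34,260 ÷ 50 g/eq = 685.1 eq = 685.1 mol NaHSO₄.
(a) Mass of NaHSO₄: 685.1 × 120.1 = 82,280 g.

(b) Volume: 2450 m³ = 2,450,000 L.
(b) Rise: 114,000 g / 2,450,000 L × 1000 = 46.53 mg/L.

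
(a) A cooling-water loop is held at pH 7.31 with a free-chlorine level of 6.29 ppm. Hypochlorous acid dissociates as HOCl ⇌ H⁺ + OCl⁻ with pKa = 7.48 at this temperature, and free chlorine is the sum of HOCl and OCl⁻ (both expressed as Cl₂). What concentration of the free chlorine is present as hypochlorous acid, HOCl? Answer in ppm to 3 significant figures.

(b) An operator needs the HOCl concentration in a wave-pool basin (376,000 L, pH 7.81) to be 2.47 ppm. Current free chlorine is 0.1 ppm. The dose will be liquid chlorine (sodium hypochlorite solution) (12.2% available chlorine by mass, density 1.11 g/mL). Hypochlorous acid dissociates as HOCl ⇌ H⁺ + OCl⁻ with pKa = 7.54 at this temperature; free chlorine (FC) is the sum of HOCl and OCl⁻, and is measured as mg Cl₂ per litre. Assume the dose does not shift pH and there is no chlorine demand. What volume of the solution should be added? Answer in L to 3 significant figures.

(a) 3.75 ppm; (b) 19.4 L

(a) [OCl⁻]/[HOCl] = 10^(pH − pKa) = 10^(7.31 − 7.48) = 10^-0.17 = 0.6761.
(a) Fraction as HOCl = 1 / (1 + 0.6761) = 0.5966.
(a) HOCl = 0.5966 × 6.29 ppm = 3.753 ppm.

(b) [OCl⁻]/[HOCl] = 10^(pH − pKa) = 10^(7.81 − 7.54) = 1.862; fraction as HOCl = 1/(1 + 1.862) = 0.3494.
(b) Free chlorine required for 2.47 ppm HOCl: 2.47 / 0.3494 = 7.069 ppm.
(b) FC to add: 7.069 − 0.1 = 6.969 mg/L as Cl₂.
(b) Cl₂ equivalent: 6.969 mg/L × 376,000 L = 2620 g.
(b) Product at 12.2% available Cl: 2620 / 0.122 = 21,480 g.
(b) Volume: 21,480 g ÷ 1.11 g/mL = 19,350 mL.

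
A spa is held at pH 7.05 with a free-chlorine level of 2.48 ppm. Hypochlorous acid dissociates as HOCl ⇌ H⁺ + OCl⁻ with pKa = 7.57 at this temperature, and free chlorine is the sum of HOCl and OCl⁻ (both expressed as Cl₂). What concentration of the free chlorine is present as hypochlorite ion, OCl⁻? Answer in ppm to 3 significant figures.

0.575 ppm

[OCl⁻]/[HOCl] = 10^(pH − pKa) = 10^(7.05 − 7.57) = 10^-0.52 = 0.302.
Fraction as HOCl = 1 / (1 + 0.302) = 0.7681.
OCl⁻ = (1 − 0.7681) × 2.48 ppm = 0.5752 ppm.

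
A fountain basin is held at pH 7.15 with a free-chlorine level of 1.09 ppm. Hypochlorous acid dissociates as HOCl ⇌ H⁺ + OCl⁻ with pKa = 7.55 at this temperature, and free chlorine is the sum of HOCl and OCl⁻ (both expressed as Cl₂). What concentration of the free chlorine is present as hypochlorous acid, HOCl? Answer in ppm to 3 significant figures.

[OCl⁻]/[HOCl] = 10^(pH − pKa) = 10^(7.15 − 7.55) = 10^-0.40 = 0.3981.
Fraction as HOCl = 1 / (1 + 0.3981) = 0.7153.
HOCl = 0.7153 × 1.09 ppm = 0.7796 ppm.

0.780 ppm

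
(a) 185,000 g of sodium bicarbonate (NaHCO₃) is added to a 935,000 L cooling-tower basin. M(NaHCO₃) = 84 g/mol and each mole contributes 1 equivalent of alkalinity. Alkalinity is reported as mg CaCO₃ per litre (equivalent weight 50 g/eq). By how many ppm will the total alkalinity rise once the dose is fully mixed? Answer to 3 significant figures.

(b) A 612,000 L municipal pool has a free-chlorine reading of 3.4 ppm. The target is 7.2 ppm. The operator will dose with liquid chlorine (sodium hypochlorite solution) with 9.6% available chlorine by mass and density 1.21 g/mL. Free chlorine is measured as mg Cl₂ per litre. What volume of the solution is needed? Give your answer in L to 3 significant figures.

(a) Moles of NaHCO₃: 185,000 g ÷ 84 g/mol = 2202 mol → 2202 eq of alkalinity.
(a) As CaCO₃: 2202 eq × 50 g/eq = 110,100 g.
(a) Rise: 110,100 g / 935,000 L × 1000 = 117.8 mg/L.

(b) Chlorine deficit: 7.2 − 3.4 = 3.8 ppm = 3.8 mg/L as Cl₂.
(b) Cl₂ equivalent needed: 3.8 mg/L × 612,000 L = 2,326,000 mg = 2326 g.
(b) Product at 9.6% available chlorine: 2326 / 0.096 = 24,220 g.
(b) Volume at density 1.21 g/mL: 24,220 g ÷ 1.21 g/mL = 20,020 mL.

(a) 118 ppm; (b) 20.0 L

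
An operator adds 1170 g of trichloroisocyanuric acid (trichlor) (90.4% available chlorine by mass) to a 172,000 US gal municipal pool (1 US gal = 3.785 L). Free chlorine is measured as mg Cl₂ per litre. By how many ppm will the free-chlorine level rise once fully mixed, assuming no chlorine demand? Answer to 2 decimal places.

Volume: 172,000 US gal × 3.785 L/gal = 651,020 L.
Available chlorine delivered: 1170 g × 0.904 = 1058 g as Cl₂.
Concentration rise: 1058 g / 651,020 L = 1.625 mg/L = 1.62 ppm.

1.62 ppm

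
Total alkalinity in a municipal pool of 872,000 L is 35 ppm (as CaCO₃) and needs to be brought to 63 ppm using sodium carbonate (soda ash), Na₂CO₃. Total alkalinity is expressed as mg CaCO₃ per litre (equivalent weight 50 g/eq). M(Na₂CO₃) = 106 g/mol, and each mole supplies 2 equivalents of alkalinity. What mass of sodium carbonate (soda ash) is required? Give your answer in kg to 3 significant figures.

Alkalinity to add: (63 − 35) = 28 mg/L as CaCO₃ × 872,000 L = 24,420 g as CaCO₃.
Equivalents: 24,420 g ÷ 50 g/eq = 488.3 eq.
Each mole of Na₂CO₃ supplies 2 eq, so 488.3 / 2 = 244.2 mol.
Mass: 244.2 mol × 106 g/mol = 25,880 g.

25.9 kg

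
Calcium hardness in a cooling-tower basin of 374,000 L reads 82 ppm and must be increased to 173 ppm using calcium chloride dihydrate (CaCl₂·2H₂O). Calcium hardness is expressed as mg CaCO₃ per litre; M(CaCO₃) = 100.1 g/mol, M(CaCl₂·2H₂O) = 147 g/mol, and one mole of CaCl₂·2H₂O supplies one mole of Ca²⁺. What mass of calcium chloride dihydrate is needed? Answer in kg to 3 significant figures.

Hardness to add: (173 − 82) = 91 mg/L as CaCO₃ × 374,000 L = 34,030 g as CaCO₃.
Moles of Ca²⁺ (1 mol Ca²⁺ ≡ 1 mol CaCO₃): 34,030 / 100.1 g/mol = 340 mol.
Mass of CaCl₂·2H₂O: 340 × 147 = 49,980 g.

50.0 kg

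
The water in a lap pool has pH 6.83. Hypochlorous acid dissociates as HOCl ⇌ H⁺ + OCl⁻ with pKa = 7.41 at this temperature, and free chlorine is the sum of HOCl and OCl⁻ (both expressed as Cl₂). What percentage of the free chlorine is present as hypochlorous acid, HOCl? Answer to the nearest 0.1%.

79.2%

[OCl⁻]/[HOCl] = 10^(pH − pKa) = 10^(6.83 − 7.41) = 10^-0.58 = 0.263.
Fraction as HOCl = 1 / (1 + 0.263) = 0.7917.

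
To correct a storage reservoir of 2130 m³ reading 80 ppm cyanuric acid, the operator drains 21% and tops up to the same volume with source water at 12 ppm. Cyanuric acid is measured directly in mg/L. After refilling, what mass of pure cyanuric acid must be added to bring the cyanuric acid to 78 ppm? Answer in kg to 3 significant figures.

26.2 kg

Volume: 2130 m³ = 2,130,000 L.
After draining 21% and refilling: 80 × 0.79 + 12 × 0.21 = 65.72 ppm.
Deficit to target: 78 − 65.72 = 12.28 mg/L.
Mass: 12.28 mg/L × 2,130,000 L = 26,160 g cyanuric acid.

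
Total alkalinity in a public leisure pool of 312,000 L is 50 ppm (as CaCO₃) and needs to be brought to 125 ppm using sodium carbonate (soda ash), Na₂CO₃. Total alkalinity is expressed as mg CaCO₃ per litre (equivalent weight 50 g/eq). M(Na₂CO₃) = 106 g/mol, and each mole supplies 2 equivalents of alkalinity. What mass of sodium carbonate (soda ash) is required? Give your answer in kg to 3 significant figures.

Alkalinity to add: (125 − 50) = 75 mg/L as CaCO₃ × 312,000 L = 23,400 g as CaCO₃.
Equivalents: 23,400 g ÷ 50 g/eq = 468 eq.
Each mole of Na₂CO₃ supplies 2 eq, so 468 / 2 = 234 mol.
Mass: 234 mol × 106 g/mol = 24,800 g.

24.8 kg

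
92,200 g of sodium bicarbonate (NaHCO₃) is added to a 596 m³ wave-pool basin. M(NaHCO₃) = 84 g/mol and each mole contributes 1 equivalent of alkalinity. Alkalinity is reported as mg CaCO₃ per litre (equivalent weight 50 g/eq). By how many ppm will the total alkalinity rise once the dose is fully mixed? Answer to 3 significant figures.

Volume: 596 m³ = 596,000 L.
Moles of NaHCO₃: 92,200 g ÷ 84 g/mol = 1098 mol → 1098 eq of alkalinity.
As CaCO₃: 1098 eq × 50 g/eq = 54,880 g.
Rise: 54,880 g / 596,000 L × 1000 = 92.08 mg/L.

92.1 ppm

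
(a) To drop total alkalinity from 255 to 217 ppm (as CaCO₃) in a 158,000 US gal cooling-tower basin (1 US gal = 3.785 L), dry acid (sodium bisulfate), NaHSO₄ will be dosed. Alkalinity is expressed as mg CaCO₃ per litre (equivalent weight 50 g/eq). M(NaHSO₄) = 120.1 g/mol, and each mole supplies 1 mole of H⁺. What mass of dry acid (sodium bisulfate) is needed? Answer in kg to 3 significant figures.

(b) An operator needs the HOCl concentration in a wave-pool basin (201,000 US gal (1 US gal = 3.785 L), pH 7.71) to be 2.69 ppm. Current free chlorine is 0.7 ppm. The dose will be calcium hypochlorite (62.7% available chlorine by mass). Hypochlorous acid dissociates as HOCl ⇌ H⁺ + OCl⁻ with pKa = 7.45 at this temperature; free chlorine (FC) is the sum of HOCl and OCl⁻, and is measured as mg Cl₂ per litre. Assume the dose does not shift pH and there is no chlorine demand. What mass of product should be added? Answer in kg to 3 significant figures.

(a) Volume: 158,000 US gal × 3.785 L/gal = 598,030 L.
(a) Alkalinity to neutralize: (255 − 217) = 38 mg/L as CaCO₃ × 598,030 L = 22,730 g as CaCO₃.
(a) Equivalents of H⁺ required: 22,730 ÷ 50 g/eq = 454.5 eq = 454.5 mol NaHSO₄.
(a) Mass of NaHSO₄: 454.5 × 120.1 = 54,590 g.

(b) Volume: 201,000 US gal × 3.785 L/gal = 760,785 L.
(b) [OCl⁻]/[HOCl] = 10^(pH − pKa) = 10^(7.71 − 7.45) = 1.82; fraction as HOCl = 1/(1 + 1.82) = 0.3546.
(b) Free chlorine required for 2.69 ppm HOCl: 2.69 / 0.3546 = 7.585 ppm.
(b) FC to add: 7.585 − 0.7 = 6.885 mg/L as Cl₂.
(b) Cl₂ equivalent: 6.885 mg/L × 760,785 L = 5238 g.
(b) Product at 62.7% available Cl: 5238 / 0.627 = 8354 g.

(a) 54.6 kg; (b) 8.35 kg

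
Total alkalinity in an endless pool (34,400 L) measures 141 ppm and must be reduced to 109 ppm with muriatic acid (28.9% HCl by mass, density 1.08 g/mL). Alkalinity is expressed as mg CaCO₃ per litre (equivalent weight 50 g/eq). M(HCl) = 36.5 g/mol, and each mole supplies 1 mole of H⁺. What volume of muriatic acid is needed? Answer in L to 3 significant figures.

Alkalinity to neutralize: (141 − 109) = 32 mg/L as CaCO₃ × 34,400 L = 1101 g as CaCO₃.
Equivalents of H⁺ required: 1101 ÷ 50 g/eq = 22.02 eq = 22.02 mol HCl.
Mass of HCl: 22.02 × 36.5 = 803.6 g.
Mass of 28.9% solution: 803.6 / 0.289 = 2781 g.
Volume: 2781 g ÷ 1.08 g/mL = 2575 mL.

2.57 L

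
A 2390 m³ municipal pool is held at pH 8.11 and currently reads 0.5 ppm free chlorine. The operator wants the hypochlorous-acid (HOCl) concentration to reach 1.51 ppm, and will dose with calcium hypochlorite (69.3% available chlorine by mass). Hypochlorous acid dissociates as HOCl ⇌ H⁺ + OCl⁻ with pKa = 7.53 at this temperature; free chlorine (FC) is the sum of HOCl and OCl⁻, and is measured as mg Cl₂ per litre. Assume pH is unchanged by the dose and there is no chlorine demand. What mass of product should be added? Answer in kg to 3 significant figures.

23.3 kg

Volume: 2390 m³ = 2,390,000 L.
[OCl⁻]/[HOCl] = 10^(pH − pKa) = 10^(8.11 − 7.53) = 3.802; fraction as HOCl = 1/(1 + 3.802) = 0.2083.
Free chlorine required for 1.51 ppm HOCl: 1.51 / 0.2083 = 7.251 ppm.
FC to add: 7.251 − 0.5 = 6.751 mg/L as Cl₂.
Cl₂ equivalent: 6.751 mg/L × 2,390,000 L = 16,130 g.
Product at 69.3% available Cl: 16,130 / 0.693 = 23,280 g.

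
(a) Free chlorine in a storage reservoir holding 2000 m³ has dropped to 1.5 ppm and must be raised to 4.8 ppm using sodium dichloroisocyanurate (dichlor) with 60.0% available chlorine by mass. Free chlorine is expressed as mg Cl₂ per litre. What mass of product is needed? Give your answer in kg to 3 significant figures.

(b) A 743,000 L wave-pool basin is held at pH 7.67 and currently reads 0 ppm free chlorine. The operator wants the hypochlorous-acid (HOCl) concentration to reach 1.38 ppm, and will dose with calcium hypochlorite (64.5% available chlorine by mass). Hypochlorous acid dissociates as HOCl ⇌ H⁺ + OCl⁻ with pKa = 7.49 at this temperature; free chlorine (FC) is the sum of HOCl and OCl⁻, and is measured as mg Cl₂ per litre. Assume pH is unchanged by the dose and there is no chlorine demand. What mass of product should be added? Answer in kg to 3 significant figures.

(a) Volume: 2000 m³ = 2,000,000 L.
(a) Chlorine deficit: 4.8 − 1.5 = 3.3 ppm = 3.3 mg/L as Cl₂.
(a) Cl₂ equivalent needed: 3.3 mg/L × 2,000,000 L = 6,600,000 mg = 6600 g.
(a) Product at 60.0% available chlorine: 6600 / 0.6 = 11,000 g.

(b) [OCl⁻]/[HOCl] = 10^(pH − pKa) = 10^(7.67 − 7.49) = 1.514; fraction as HOCl = 1/(1 + 1.514) = 0.3978.
(b) Free chlorine required for 1.38 ppm HOCl: 1.38 / 0.3978 = 3.469 ppm.
(b) FC to add: 3.469 − 0 = 3.469 mg/L as Cl₂.
(b) Cl₂ equivalent: 3.469 mg/L × 743,000 L = 2577 g.
(b) Product at 64.5% available Cl: 2577 / 0.645 = 3996 g.

(a) 11.0 kg; (b) 4.00 kg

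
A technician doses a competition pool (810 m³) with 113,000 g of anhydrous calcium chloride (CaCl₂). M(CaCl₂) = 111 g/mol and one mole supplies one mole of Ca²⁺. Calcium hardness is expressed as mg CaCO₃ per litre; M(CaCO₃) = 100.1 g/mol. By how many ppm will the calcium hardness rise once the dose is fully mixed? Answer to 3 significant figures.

Volume: 810 m³ = 810,000 L.
Moles of Ca²⁺: 113,000 g ÷ 111 g/mol = 1018 mol.
As CaCO₃: 1018 mol × 100.1 g/mol = 101,900 g.
Rise: 101,900 g / 810,000 L × 1000 = 125.8 mg/L.

126 ppm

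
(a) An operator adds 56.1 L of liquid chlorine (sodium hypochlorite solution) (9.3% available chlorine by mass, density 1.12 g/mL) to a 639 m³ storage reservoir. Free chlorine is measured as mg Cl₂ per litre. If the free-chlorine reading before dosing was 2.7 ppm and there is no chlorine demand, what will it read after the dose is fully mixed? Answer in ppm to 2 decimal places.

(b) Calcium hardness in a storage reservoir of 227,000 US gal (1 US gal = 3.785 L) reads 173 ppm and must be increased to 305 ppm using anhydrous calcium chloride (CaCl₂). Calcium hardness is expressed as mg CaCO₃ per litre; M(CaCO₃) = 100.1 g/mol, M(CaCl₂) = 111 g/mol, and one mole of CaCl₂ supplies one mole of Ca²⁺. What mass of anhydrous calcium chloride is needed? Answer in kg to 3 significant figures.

(a) 11.84 ppm; (b) 126 kg

(a) Volume: 639 m³ = 639,000 L.
(a) Mass of solution: 56.1 L × 1000 mL/L × 1.12 g/mL = 62,830 g.
(a) Available chlorine delivered: 62,830 g × 0.093 = 5843 g as Cl₂.
(a) Concentration rise: 5843 g / 639,000 L = 9.145 mg/L = 9.14 ppm.
(a) Final FC: 2.7 + 9.14 = 11.84 ppm.

(b) Volume: 227,000 US gal × 3.785 L/gal = 859,195 L.
(b) Hardness to add: (305 − 173) = 132 mg/L as CaCO₃ × 859,195 L = 113,400 g as CaCO₃.
(b) Moles of Ca²⁺ (1 mol Ca²⁺ ≡ 1 mol CaCO₃): 113,400 / 100.1 g/mol = 1133 mol.
(b) Mass of CaCl₂: 1133 × 111 = 125,800 g.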